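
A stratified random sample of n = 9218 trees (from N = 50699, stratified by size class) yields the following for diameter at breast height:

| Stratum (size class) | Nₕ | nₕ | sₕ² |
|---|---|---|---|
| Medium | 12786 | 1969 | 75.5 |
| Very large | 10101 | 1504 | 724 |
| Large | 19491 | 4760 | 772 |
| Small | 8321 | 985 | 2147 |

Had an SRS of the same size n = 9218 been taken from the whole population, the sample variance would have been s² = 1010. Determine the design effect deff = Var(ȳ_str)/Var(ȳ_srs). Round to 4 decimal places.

Var(ȳ_str) = Σ Wₕ²(1−fₕ)sₕ²/nₕ with Wₕ = Nₕ/50699:
  Medium: (12786/50699)²·(1−1969/12786)·75.5/1969 = 0.0020632126
  Very large: (10101/50699)²·(1−1504/10101)·724/1504 = 0.016263097
  Large: (19491/50699)²·(1−4760/19491)·772/4760 = 0.018116651
  Small: (8321/50699)²·(1−985/8321)·2147/985 = 0.051764482
  → Var(ȳ_str) = 0.088207443.
Var(ȳ_srs) = (1 − 9218/50699)·1010/9218 = 0.089646739.
deff = 0.088207443 / 0.089646739 = 0.9839.

0.9839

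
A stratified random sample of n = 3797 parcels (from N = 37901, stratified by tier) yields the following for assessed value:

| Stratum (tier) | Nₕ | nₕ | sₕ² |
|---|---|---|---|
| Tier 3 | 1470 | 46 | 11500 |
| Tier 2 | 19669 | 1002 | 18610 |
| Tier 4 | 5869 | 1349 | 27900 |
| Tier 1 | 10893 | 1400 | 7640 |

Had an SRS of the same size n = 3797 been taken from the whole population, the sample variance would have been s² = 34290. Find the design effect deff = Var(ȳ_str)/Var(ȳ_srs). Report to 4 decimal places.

Var(ȳ_str) = Σ Wₕ²(1−fₕ)sₕ²/nₕ with Wₕ = Nₕ/37901:
  Tier 3: (1470/37901)²·(1−46/1470)·11500/46 = 0.36430572
  Tier 2: (19669/37901)²·(1−1002/19669)·18610/1002 = 4.7471628
  Tier 4: (5869/37901)²·(1−1349/5869)·27900/1349 = 0.38193852
  Tier 1: (10893/37901)²·(1−1400/10893)·7640/1400 = 0.39283934
  → Var(ȳ_str) = 5.8862464.
Var(ȳ_srs) = (1 − 3797/37901)·34290/3797 = 8.1260883.
deff = 5.8862464 / 8.1260883 = 0.7244.

0.7244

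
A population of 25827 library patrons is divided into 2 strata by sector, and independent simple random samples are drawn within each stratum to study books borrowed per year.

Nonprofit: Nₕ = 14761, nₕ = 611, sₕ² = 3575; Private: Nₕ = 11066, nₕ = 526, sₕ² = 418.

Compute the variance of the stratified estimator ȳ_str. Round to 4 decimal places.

1.9711

Var(ȳ_str) = Σₕ Wₕ²(1 − fₕ)sₕ²/nₕ with Wₕ = Nₕ/N, N = 25827.
Nonprofit: Wₕ = 0.57153367; term = 0.57153367²·(1 − 0.04139286)·3575/611 = 1.832142.
Private: Wₕ = 0.42846633; term = 0.42846633²·(1 − 0.04753298)·418/526 = 0.13895491.
Sum = 1.9710969.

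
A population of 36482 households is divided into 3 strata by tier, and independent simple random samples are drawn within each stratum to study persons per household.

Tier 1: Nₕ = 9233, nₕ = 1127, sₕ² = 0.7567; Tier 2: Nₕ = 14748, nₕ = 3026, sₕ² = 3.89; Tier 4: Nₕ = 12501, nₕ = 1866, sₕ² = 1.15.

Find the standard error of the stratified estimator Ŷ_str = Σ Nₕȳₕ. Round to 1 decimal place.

595.3

Var(Ŷ_str) = Σₕ Nₕ²(1 − fₕ)sₕ²/nₕ.
Tier 1: 9233²·(1 − 1127/9233)·0.7567/1127 = 50251.526.
Tier 2: 14748²·(1 − 3026/14748)·3.89/3026 = 222236.57.
Tier 4: 12501²·(1 − 1866/12501)·1.15/1866 = 81934.81.
Sum = 354422.91.
SE = √(354422.91) = 595.3.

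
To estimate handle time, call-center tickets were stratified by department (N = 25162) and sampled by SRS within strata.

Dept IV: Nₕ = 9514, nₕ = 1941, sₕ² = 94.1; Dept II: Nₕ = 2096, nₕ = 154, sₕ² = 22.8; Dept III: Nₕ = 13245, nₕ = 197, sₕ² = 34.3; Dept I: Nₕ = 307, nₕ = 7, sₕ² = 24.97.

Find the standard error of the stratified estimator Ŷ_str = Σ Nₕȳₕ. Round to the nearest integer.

5875

Var(Ŷ_str) = Σₕ Nₕ²(1 − fₕ)sₕ²/nₕ.
Dept IV: 9514²·(1 − 1941/9514)·94.1/1941 = 3.4929727 × 10^6.
Dept II: 2096²·(1 − 154/2096)·22.8/154 = 602635.39.
Dept III: 13245²·(1 − 197/13245)·34.3/197 = 3.0090112 × 10^7.
Dept I: 307²·(1 − 7/307)·24.97/7 = 328533.86.
Sum = 3.4514254 × 10^7.
SE = √(3.4514254 × 10^7) = 5875.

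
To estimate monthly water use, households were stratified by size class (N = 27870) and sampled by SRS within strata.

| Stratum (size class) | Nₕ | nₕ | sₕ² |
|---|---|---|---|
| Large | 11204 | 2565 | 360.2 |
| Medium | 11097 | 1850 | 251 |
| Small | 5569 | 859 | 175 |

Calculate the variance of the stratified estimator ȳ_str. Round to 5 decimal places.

0.04230

Var(ȳ_str) = Σₕ Wₕ²(1 − fₕ)sₕ²/nₕ with Wₕ = Nₕ/N, N = 27870.
Large: Wₕ = 0.40200933; term = 0.40200933²·(1 − 0.22893609)·360.2/2565 = 0.017499231.
Medium: Wₕ = 0.39817008; term = 0.39817008²·(1 − 0.16671172)·251/1850 = 0.017923982.
Small: Wₕ = 0.19982060; term = 0.19982060²·(1 − 0.15424672)·175/859 = 0.0068796932.
Sum = 0.042302906.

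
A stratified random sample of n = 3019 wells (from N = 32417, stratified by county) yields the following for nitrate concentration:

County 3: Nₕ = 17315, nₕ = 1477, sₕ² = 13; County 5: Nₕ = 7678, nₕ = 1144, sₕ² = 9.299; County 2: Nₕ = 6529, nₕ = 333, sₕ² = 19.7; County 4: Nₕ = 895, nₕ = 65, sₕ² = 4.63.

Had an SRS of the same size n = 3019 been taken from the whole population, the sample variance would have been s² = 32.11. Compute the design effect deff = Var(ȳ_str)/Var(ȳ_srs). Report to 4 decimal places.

Var(ȳ_str) = Σ Wₕ²(1−fₕ)sₕ²/nₕ with Wₕ = Nₕ/32417:
  County 3: (17315/32417)²·(1−1477/17315)·13/1477 = 0.0022968892
  County 5: (7678/32417)²·(1−1144/7678)·9.299/1144 = 3.8805369 × 10^-4
  County 2: (6529/32417)²·(1−333/6529)·19.7/333 = 0.0022773744
  County 4: (895/32417)²·(1−65/895)·4.63/65 = 5.0352741 × 10^-5
  → Var(ȳ_str) = 0.00501267.
Var(ȳ_srs) = (1 − 3019/32417)·32.11/3019 = 0.0096454425.
deff = 0.00501267 / 0.0096454425 = 0.5197.

0.5197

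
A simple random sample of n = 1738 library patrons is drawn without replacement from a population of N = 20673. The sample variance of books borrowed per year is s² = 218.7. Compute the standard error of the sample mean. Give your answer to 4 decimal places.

0.3395

Under SRS without replacement, Var(ȳ) = (1 − f)·s²/n with f = n/N = 1738/20673 = 0.08407101.
Var(ȳ) = (1 − 0.08407101)·218.7/1738 = 0.91592899·0.12583429 = 0.11525528.
SE(ȳ) = √(0.11525528) = 0.3395.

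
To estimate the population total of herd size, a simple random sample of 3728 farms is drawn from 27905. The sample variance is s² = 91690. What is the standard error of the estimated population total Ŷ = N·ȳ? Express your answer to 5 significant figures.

128810

Var(Ŷ) = N²·Var(ȳ) = N²·(1 − n/N)·s²/n.
f = 3728/27905 = 0.13359613; Var(ȳ) = 0.86640387·91690/3728 = 21.309166.
Var(Ŷ) = 27905² · 21.309166 = 1.6593214 × 10^10.
SE(Ŷ) = √(1.6593214 × 10^10) = 128810.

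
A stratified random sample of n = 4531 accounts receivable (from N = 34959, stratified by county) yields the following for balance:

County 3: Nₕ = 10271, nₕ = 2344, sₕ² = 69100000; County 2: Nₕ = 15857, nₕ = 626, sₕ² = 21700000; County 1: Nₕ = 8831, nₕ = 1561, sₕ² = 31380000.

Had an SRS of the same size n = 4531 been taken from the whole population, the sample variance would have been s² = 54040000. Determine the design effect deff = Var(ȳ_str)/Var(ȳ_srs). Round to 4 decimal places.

0.9508

Var(ȳ_str) = Σ Wₕ²(1−fₕ)sₕ²/nₕ with Wₕ = Nₕ/34959:
  County 3: (10271/34959)²·(1−2344/10271)·69100000/2344 = 1963.9211
  County 2: (15857/34959)²·(1−626/15857)·21700000/626 = 6850.4144
  County 1: (8831/34959)²·(1−1561/8831)·31380000/1561 = 1056.0302
  → Var(ȳ_str) = 9870.3657.
Var(ȳ_srs) = (1 − 4531/34959)·54040000/4531 = 10380.916.
deff = 9870.3657 / 10380.916 = 0.9508.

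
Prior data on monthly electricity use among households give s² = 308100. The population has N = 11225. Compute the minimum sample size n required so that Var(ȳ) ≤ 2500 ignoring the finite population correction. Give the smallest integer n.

Without fpc, n₀ = s²/D = 308100/2500 = 123.2400.
Rounding up, n = 124.

124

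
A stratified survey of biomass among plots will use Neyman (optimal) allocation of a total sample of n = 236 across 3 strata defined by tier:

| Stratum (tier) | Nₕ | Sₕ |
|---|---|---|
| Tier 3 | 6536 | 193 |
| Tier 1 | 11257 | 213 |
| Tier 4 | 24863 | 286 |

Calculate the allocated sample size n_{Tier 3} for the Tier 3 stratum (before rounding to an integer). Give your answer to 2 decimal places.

27.64

Neyman allocation: nₕ = n·NₕSₕ / Σⱼ NⱼSⱼ.
Σ NⱼSⱼ = 6536·193 + 11257·213 + 24863·286 = 1.0770007 × 10^7.
n_{Tier 3} = 236·6536·193 / (1.0770007 × 10^7) = 27.64.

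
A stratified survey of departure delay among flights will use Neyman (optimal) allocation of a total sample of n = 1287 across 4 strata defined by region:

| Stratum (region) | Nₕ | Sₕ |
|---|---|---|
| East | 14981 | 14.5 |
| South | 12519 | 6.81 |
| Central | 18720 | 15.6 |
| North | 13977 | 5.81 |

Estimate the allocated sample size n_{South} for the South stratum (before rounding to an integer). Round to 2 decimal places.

Neyman allocation: nₕ = n·NₕSₕ / Σⱼ NⱼSⱼ.
Σ NⱼSⱼ = 14981·14.5 + 12519·6.81 + 18720·15.6 + 13977·5.81 = 675717.26.
n_{South} = 1287·12519·6.81 / 675717.26 = 162.38.

162.38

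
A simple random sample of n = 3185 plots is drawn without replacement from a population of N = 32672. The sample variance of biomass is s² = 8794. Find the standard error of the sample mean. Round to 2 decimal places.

1.58

Under SRS without replacement, Var(ȳ) = (1 − f)·s²/n with f = n/N = 3185/32672 = 0.09748408.
Var(ȳ) = (1 − 0.09748408)·8794/3185 = 0.90251592·2.7610675 = 2.4919074.
SE(ȳ) = √(2.4919074) = 1.58.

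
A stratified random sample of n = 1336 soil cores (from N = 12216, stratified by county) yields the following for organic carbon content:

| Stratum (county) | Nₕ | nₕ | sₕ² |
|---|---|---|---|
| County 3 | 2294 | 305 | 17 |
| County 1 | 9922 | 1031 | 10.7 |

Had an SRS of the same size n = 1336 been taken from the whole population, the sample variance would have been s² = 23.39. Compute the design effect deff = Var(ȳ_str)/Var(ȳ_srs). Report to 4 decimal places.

Var(ȳ_str) = Σ Wₕ²(1−fₕ)sₕ²/nₕ with Wₕ = Nₕ/12216:
  County 3: (2294/12216)²·(1−305/2294)·17/305 = 0.0017041948
  County 1: (9922/12216)²·(1−1031/9922)·10.7/1031 = 0.0061350329
  → Var(ȳ_str) = 0.0078392277.
Var(ȳ_srs) = (1 − 1336/12216)·23.39/1336 = 0.015592783.
deff = 0.0078392277 / 0.015592783 = 0.5027.

0.5027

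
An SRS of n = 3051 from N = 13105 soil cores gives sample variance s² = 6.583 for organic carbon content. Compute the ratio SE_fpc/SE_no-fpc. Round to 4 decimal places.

0.8759

f = n/N = 3051/13105 = 0.23281190.
SE_no-fpc = √(s²/n) = 0.046450546; SE_fpc = √((1−f)s²/n) = 0.040685696.
Ratio = √(1−f) = 0.87589274.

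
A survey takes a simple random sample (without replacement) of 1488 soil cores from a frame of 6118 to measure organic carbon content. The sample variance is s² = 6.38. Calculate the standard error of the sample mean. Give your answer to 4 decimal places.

Under SRS without replacement, Var(ȳ) = (1 − f)·s²/n with f = n/N = 1488/6118 = 0.24321674.
Var(ȳ) = (1 − 0.24321674)·6.38/1488 = 0.75678326·0.0042876344 = 0.00324481.
SE(ȳ) = √(0.00324481) = 0.0570.

0.0570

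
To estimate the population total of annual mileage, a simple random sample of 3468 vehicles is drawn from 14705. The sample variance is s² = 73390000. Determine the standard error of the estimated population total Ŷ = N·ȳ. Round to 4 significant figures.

Var(Ŷ) = N²·Var(ȳ) = N²·(1 − n/N)·s²/n.
f = 3468/14705 = 0.23583815; Var(ȳ) = 0.76416185·73390000/3468 = 16171.234.
Var(Ŷ) = 14705² · 16171.234 = 3.4968195 × 10^12.
SE(Ŷ) = √(3.4968195 × 10^12) = 1.870 × 10^6.

1.870 × 10^6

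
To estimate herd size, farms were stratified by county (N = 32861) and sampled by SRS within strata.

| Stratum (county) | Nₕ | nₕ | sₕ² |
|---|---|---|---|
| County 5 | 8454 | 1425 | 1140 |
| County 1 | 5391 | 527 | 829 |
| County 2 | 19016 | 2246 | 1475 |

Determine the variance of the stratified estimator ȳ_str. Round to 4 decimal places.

0.2762

Var(ȳ_str) = Σₕ Wₕ²(1 − fₕ)sₕ²/nₕ with Wₕ = Nₕ/N, N = 32861.
County 5: Wₕ = 0.25726545; term = 0.25726545²·(1 − 0.16855926)·1140/1425 = 0.044023465.
County 1: Wₕ = 0.16405465; term = 0.16405465²·(1 − 0.09775552)·829/527 = 0.038198408.
County 2: Wₕ = 0.57867989; term = 0.57867989²·(1 − 0.11811106)·1475/2246 = 0.19394248.
Sum = 0.27616435.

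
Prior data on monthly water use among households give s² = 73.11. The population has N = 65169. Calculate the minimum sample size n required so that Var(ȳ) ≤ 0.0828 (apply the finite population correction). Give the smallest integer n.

Without fpc, n₀ = s²/D = 73.11/0.0828 = 882.9710.
With fpc, (1 − n/N)·s²/n ≤ D requires n ≥ n₀/(1 + n₀/N) = 882.9710/(1 + 882.9710/65169) = 871.1676.
Rounding up, n = 872.

872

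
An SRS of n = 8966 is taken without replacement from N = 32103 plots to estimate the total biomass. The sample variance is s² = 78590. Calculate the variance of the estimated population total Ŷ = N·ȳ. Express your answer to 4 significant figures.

Var(Ŷ) = N²·Var(ȳ) = N²·(1 − n/N)·s²/n.
f = 8966/32103 = 0.27928854; Var(ȳ) = 0.72071146·78590/8966 = 6.3172779.
Var(Ŷ) = 32103² · 6.3172779 = 6.5106031 × 10^9.

6.511 × 10^9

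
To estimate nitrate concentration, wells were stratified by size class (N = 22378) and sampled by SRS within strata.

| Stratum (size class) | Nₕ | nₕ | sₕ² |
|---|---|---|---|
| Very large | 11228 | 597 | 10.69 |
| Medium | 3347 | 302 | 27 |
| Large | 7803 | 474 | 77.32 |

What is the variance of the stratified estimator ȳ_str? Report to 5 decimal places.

0.02472

Var(ȳ_str) = Σₕ Wₕ²(1 − fₕ)sₕ²/nₕ with Wₕ = Nₕ/N, N = 22378.
Very large: Wₕ = 0.50174278; term = 0.50174278²·(1 − 0.05317064)·10.69/597 = 0.0042681272.
Medium: Wₕ = 0.14956654; term = 0.14956654²·(1 − 0.09023006)·27/302 = 0.0018195219.
Large: Wₕ = 0.34869068; term = 0.34869068²·(1 − 0.06074587)·77.32/474 = 0.018628475.
Sum = 0.024716124.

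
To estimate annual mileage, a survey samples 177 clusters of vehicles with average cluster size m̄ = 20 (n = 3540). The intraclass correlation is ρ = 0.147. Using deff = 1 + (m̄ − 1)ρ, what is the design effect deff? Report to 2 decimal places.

deff = 1 + (20 − 1)·0.147 = 1 + 2.793 = 3.793.

3.79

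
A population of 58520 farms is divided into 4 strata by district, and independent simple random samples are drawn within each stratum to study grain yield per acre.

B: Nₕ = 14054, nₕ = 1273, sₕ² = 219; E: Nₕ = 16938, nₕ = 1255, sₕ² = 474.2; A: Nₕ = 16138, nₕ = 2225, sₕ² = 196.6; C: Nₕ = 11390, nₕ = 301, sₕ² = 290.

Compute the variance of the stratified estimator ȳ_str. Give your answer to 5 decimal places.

Var(ȳ_str) = Σₕ Wₕ²(1 − fₕ)sₕ²/nₕ with Wₕ = Nₕ/N, N = 58520.
B: Wₕ = 0.24015721; term = 0.24015721²·(1 − 0.09057919)·219/1273 = 0.0090234343.
E: Wₕ = 0.28943951; term = 0.28943951²·(1 − 0.07409375)·474.2/1255 = 0.029308963.
A: Wₕ = 0.27576897; term = 0.27576897²·(1 − 0.13787334)·196.6/2225 = 0.0057931578.
C: Wₕ = 0.19463431; term = 0.19463431²·(1 − 0.02642669)·290/301 = 0.035533581.
Sum = 0.079659136.

0.07966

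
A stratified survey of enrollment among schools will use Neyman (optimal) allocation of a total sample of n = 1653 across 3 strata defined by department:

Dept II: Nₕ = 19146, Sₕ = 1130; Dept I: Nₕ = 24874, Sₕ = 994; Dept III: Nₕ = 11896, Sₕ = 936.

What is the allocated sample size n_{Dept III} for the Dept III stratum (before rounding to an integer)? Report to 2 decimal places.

320.13

Neyman allocation: nₕ = n·NₕSₕ / Σⱼ NⱼSⱼ.
Σ NⱼSⱼ = 19146·1130 + 24874·994 + 11896·936 = 5.7494392 × 10^7.
n_{Dept III} = 1653·11896·936 / (5.7494392 × 10^7) = 320.13.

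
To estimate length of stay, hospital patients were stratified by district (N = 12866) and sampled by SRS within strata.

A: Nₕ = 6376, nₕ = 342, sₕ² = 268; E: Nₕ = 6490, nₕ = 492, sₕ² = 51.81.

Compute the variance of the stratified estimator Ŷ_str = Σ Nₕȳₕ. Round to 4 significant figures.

3.425 × 10^7

Var(Ŷ_str) = Σₕ Nₕ²(1 − fₕ)sₕ²/nₕ.
A: 6376²·(1 − 342/6376)·268/342 = 3.0148263 × 10^7.
E: 6490²·(1 − 492/6490)·51.81/492 = 4.0992051 × 10^6.
Sum = 3.4247468 × 10^7.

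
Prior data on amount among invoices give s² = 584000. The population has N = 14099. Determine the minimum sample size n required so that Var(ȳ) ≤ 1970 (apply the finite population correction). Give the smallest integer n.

291

Without fpc, n₀ = s²/D = 584000/1970 = 296.4467.
With fpc, (1 − n/N)·s²/n ≤ D requires n ≥ n₀/(1 + n₀/N) = 296.4467/(1 + 296.4467/14099) = 290.3419.
Rounding up, n = 291.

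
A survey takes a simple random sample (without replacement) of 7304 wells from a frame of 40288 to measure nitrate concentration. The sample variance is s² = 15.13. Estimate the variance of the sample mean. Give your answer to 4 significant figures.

Under SRS without replacement, Var(ȳ) = (1 − f)·s²/n with f = n/N = 7304/40288 = 0.18129468.
Var(ȳ) = (1 − 0.18129468)·15.13/7304 = 0.81870532·0.0020714677 = 0.0016959216.

0.001696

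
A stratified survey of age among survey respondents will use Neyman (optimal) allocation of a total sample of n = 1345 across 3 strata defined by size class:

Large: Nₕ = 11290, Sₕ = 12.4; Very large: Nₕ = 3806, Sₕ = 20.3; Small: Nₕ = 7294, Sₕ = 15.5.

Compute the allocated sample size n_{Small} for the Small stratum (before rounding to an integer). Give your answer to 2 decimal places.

460.35

Neyman allocation: nₕ = n·NₕSₕ / Σⱼ NⱼSⱼ.
Σ NⱼSⱼ = 11290·12.4 + 3806·20.3 + 7294·15.5 = 330314.8.
n_{Small} = 1345·7294·15.5 / 330314.8 = 460.35.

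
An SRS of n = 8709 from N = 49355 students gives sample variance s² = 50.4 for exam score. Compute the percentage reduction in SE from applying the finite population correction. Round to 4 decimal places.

f = n/N = 8709/49355 = 0.17645629.
SE_no-fpc = √(s²/n) = 0.076073102; SE_fpc = √((1−f)s²/n) = 0.069035814.
Ratio = √(1−f) = 0.90749309. Reduction = 100·(1 − 0.90749309) = 9.2507%.

9.2507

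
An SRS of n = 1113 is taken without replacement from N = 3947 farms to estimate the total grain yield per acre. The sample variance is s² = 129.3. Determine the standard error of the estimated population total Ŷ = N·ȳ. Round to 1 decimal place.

Var(Ŷ) = N²·Var(ȳ) = N²·(1 − n/N)·s²/n.
f = 1113/3947 = 0.28198632; Var(ȳ) = 0.71801368·129.3/1113 = 0.083413449.
Var(Ŷ) = 3947² · 0.083413449 = 1.2994822 × 10^6.
SE(Ŷ) = √(1.2994822 × 10^6) = 1139.9.

1139.9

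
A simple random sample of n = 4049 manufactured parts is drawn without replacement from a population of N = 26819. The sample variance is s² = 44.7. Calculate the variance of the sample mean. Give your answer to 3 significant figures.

Under SRS without replacement, Var(ȳ) = (1 − f)·s²/n with f = n/N = 4049/26819 = 0.15097505.
Var(ȳ) = (1 − 0.15097505)·44.7/4049 = 0.84902495·0.011039763 = 0.0093730341.

0.00937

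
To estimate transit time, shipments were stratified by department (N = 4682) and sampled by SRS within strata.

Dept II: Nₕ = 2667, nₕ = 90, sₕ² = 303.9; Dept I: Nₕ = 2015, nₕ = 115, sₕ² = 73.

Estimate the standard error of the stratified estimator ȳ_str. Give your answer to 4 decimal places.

1.0815

Var(ȳ_str) = Σₕ Wₕ²(1 − fₕ)sₕ²/nₕ with Wₕ = Nₕ/N, N = 4682.
Dept II: Wₕ = 0.56962836; term = 0.56962836²·(1 − 0.03374578)·303.9/90 = 1.0586754.
Dept I: Wₕ = 0.43037164; term = 0.43037164²·(1 − 0.05707196)·73/115 = 0.11086408.
Sum = 1.1695395.
SE = √(1.1695395) = 1.0815.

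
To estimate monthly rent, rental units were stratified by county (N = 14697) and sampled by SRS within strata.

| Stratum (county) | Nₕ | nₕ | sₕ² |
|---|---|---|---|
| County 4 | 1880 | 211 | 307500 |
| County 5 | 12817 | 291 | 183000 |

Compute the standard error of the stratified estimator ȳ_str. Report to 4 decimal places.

22.1039

Var(ȳ_str) = Σₕ Wₕ²(1 − fₕ)sₕ²/nₕ with Wₕ = Nₕ/N, N = 14697.
County 4: Wₕ = 0.12791726; term = 0.12791726²·(1 − 0.11223404)·307500/211 = 21.169932.
County 5: Wₕ = 0.87208274; term = 0.87208274²·(1 − 0.02270422)·183000/291 = 467.41162.
Sum = 488.58155.
SE = √(488.58155) = 22.1039.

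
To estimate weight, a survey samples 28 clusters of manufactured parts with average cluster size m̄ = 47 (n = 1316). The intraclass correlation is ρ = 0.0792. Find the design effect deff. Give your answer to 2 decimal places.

deff = 1 + (47 − 1)·0.0792 = 1 + 3.6432 = 4.6432.

4.64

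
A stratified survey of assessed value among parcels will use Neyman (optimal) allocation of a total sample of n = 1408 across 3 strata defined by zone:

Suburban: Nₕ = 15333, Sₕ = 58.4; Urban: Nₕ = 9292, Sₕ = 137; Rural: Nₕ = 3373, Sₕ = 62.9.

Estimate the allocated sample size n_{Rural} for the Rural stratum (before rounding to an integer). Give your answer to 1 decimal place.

Neyman allocation: nₕ = n·NₕSₕ / Σⱼ NⱼSⱼ.
Σ NⱼSⱼ = 15333·58.4 + 9292·137 + 3373·62.9 = 2.3806129 × 10^6.
n_{Rural} = 1408·3373·62.9 / (2.3806129 × 10^6) = 125.5.

125.5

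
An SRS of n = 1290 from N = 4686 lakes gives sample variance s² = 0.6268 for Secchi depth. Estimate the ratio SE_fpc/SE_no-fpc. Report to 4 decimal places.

0.8513

f = n/N = 1290/4686 = 0.27528809.
SE_no-fpc = √(s²/n) = 0.022042946; SE_fpc = √((1−f)s²/n) = 0.018765163.
Ratio = √(1−f) = 0.85130013.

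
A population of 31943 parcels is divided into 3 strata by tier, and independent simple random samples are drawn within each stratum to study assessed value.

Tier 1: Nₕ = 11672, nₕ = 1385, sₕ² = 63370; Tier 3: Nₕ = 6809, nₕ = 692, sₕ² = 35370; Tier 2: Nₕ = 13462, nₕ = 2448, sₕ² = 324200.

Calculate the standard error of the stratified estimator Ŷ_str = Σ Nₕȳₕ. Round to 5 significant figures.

165100

Var(Ŷ_str) = Σₕ Nₕ²(1 − fₕ)sₕ²/nₕ.
Tier 1: 11672²·(1 − 1385/11672)·63370/1385 = 5.4937381 × 10^9.
Tier 3: 6809²·(1 − 692/6809)·35370/692 = 2.128878 × 10^9.
Tier 2: 13462²·(1 − 2448/13462)·324200/2448 = 1.9636146 × 10^10.
Sum = 2.7258762 × 10^10.
SE = √(2.7258762 × 10^10) = 165100.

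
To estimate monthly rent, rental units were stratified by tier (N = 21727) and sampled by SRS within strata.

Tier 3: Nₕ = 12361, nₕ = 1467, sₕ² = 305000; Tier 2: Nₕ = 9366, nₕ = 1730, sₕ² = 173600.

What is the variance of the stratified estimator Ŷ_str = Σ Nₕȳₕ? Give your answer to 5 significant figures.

Var(Ŷ_str) = Σₕ Nₕ²(1 − fₕ)sₕ²/nₕ.
Tier 3: 12361²·(1 − 1467/12361)·305000/1467 = 2.7996949 × 10^10.
Tier 2: 9366²·(1 − 1730/9366)·173600/1730 = 7.1766818 × 10^9.
Sum = 3.5173631 × 10^10.

3.5174 × 10^10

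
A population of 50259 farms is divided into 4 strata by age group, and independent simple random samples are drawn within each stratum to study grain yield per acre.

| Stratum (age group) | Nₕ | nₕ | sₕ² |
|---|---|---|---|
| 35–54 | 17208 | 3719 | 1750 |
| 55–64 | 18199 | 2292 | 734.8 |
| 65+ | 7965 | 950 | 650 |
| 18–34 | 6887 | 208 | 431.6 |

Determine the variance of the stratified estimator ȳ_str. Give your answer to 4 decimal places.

0.1329

Var(ȳ_str) = Σₕ Wₕ²(1 − fₕ)sₕ²/nₕ with Wₕ = Nₕ/N, N = 50259.
35–54: Wₕ = 0.34238644; term = 0.34238644²·(1 − 0.21612041)·1750/3719 = 0.043240861.
55–64: Wₕ = 0.36210430; term = 0.36210430²·(1 − 0.12594099)·734.8/2292 = 0.036741988.
65+: Wₕ = 0.15847908; term = 0.15847908²·(1 − 0.11927181)·650/950 = 0.015134759.
18–34: Wₕ = 0.13703018; term = 0.13703018²·(1 − 0.03020183)·431.6/208 = 0.037786089.
Sum = 0.1329037.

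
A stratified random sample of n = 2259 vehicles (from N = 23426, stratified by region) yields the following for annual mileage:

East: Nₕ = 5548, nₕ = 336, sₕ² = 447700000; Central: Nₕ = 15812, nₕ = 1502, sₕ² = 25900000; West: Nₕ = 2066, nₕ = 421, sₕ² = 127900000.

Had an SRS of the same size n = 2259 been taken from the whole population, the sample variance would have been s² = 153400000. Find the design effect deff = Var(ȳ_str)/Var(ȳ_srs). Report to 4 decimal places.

1.2908

Var(ȳ_str) = Σ Wₕ²(1−fₕ)sₕ²/nₕ with Wₕ = Nₕ/23426:
  East: (5548/23426)²·(1−336/5548)·447700000/336 = 70208.937
  Central: (15812/23426)²·(1−1502/15812)·25900000/1502 = 7109.8427
  West: (2066/23426)²·(1−421/2066)·127900000/421 = 1881.4314
  → Var(ȳ_str) = 79200.211.
Var(ȳ_srs) = (1 − 2259/23426)·153400000/2259 = 61357.873.
deff = 79200.211 / 61357.873 = 1.2908.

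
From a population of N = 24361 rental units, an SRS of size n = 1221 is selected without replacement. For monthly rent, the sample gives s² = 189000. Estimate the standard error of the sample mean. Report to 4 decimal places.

Under SRS without replacement, Var(ȳ) = (1 − f)·s²/n with f = n/N = 1221/24361 = 0.05012110.
Var(ȳ) = (1 − 0.05012110)·189000/1221 = 0.94987890·154.79115 = 147.03285.
SE(ȳ) = √(147.03285) = 12.1257.

12.1257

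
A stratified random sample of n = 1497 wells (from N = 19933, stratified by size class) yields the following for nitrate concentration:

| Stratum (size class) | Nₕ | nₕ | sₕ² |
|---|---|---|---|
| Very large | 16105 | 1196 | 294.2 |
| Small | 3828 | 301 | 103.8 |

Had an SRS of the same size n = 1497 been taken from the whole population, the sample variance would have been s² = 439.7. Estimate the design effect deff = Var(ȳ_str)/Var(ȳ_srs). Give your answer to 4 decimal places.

Var(ȳ_str) = Σ Wₕ²(1−fₕ)sₕ²/nₕ with Wₕ = Nₕ/19933:
  Very large: (16105/19933)²·(1−1196/16105)·294.2/1196 = 0.14865359
  Small: (3828/19933)²·(1−301/3828)·103.8/301 = 0.011718254
  → Var(ȳ_str) = 0.16037184.
Var(ȳ_srs) = (1 − 1497/19933)·439.7/1497 = 0.27166188.
deff = 0.16037184 / 0.27166188 = 0.5903.

0.5903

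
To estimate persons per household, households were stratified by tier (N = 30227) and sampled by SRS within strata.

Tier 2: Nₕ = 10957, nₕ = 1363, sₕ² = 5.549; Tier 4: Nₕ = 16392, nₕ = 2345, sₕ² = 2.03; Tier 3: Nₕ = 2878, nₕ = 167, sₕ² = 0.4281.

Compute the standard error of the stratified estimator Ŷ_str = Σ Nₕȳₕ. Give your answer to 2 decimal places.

804.55

Var(Ŷ_str) = Σₕ Nₕ²(1 − fₕ)sₕ²/nₕ.
Tier 2: 10957²·(1 − 1363/10957)·5.549/1363 = 427966.96.
Tier 4: 16392²·(1 − 2345/16392)·2.03/2345 = 199328.19.
Tier 3: 2878²·(1 − 167/2878)·0.4281/167 = 20000.878.
Sum = 647296.03.
SE = √(647296.03) = 804.55.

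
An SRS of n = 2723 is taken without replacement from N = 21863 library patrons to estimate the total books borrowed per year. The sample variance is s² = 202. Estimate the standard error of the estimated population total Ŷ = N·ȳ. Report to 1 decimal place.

5571.6

Var(Ŷ) = N²·Var(ȳ) = N²·(1 − n/N)·s²/n.
f = 2723/21863 = 0.12454832; Var(ȳ) = 0.87545168·202/2723 = 0.064943532.
Var(Ŷ) = 21863² · 0.064943532 = 3.1042409 × 10^7.
SE(Ŷ) = √(3.1042409 × 10^7) = 5571.6.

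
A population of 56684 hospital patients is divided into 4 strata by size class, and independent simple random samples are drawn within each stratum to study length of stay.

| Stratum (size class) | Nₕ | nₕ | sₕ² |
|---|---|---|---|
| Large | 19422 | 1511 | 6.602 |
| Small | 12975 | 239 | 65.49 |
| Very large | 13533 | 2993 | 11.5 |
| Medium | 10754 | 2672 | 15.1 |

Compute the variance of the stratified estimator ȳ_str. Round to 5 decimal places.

Var(ȳ_str) = Σₕ Wₕ²(1 − fₕ)sₕ²/nₕ with Wₕ = Nₕ/N, N = 56684.
Large: Wₕ = 0.34263637; term = 0.34263637²·(1 − 0.07779837)·6.602/1511 = 4.7304653 × 10^-4.
Small: Wₕ = 0.22890057; term = 0.22890057²·(1 − 0.01842004)·65.49/239 = 0.014092775.
Very large: Wₕ = 0.23874462; term = 0.23874462²·(1 − 0.22116308)·11.5/2993 = 1.7057086 × 10^-4.
Medium: Wₕ = 0.18971844; term = 0.18971844²·(1 − 0.24846569)·15.1/2672 = 1.5286512 × 10^-4.
Sum = 0.014889258.

0.01489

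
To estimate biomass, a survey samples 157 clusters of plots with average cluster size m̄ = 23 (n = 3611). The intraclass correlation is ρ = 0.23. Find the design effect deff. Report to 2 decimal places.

6.06

deff = 1 + (23 − 1)·0.23 = 1 + 5.06 = 6.06.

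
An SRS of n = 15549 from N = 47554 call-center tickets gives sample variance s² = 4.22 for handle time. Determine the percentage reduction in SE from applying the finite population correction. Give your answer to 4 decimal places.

f = n/N = 15549/47554 = 0.32697565.
SE_no-fpc = √(s²/n) = 0.016474225; SE_fpc = √((1−f)s²/n) = 0.013515135.
Ratio = √(1−f) = 0.82038061. Reduction = 100·(1 − 0.82038061) = 17.9619%.

17.9619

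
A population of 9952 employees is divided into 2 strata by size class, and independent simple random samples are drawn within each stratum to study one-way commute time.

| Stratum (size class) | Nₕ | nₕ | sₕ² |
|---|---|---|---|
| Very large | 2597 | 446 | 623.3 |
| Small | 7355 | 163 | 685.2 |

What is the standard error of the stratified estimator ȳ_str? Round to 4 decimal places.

1.5245

Var(ȳ_str) = Σₕ Wₕ²(1 − fₕ)sₕ²/nₕ with Wₕ = Nₕ/N, N = 9952.
Very large: Wₕ = 0.26095257; term = 0.26095257²·(1 − 0.17173662)·623.3/446 = 0.078823169.
Small: Wₕ = 0.73904743; term = 0.73904743²·(1 − 0.02216179)·685.2/163 = 2.2451294.
Sum = 2.3239526.
SE = √(2.3239526) = 1.5245.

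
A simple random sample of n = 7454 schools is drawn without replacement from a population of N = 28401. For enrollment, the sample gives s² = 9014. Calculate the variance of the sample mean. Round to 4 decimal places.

Under SRS without replacement, Var(ȳ) = (1 − f)·s²/n with f = n/N = 7454/28401 = 0.26245555.
Var(ȳ) = (1 − 0.26245555)·9014/7454 = 0.73754445·1.2092836 = 0.89190042.

0.8919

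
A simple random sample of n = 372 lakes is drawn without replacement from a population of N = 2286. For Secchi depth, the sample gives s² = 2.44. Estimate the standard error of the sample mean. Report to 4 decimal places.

0.0741

Under SRS without replacement, Var(ȳ) = (1 − f)·s²/n with f = n/N = 372/2286 = 0.16272966.
Var(ȳ) = (1 − 0.16272966)·2.44/372 = 0.83727034·0.0065591398 = 0.0054917732.
SE(ȳ) = √(0.0054917732) = 0.0741.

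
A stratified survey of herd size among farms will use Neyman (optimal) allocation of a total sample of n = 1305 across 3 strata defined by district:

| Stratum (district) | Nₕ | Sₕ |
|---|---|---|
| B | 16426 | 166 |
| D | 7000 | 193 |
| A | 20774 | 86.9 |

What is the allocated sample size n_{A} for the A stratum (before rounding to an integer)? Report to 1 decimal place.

400.5

Neyman allocation: nₕ = n·NₕSₕ / Σⱼ NⱼSⱼ.
Σ NⱼSⱼ = 16426·166 + 7000·193 + 20774·86.9 = 5.8829766 × 10^6.
n_{A} = 1305·20774·86.9 / (5.8829766 × 10^6) = 400.5.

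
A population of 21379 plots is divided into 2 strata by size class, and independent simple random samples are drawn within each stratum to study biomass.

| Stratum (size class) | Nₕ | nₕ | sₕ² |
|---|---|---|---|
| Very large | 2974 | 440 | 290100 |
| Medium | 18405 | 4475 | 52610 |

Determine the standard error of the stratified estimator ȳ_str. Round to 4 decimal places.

4.1792

Var(ȳ_str) = Σₕ Wₕ²(1 − fₕ)sₕ²/nₕ with Wₕ = Nₕ/N, N = 21379.
Very large: Wₕ = 0.13910847; term = 0.13910847²·(1 − 0.14794889)·290100/440 = 10.870959.
Medium: Wₕ = 0.86089153; term = 0.86089153²·(1 − 0.24314045)·52610/4475 = 6.5945843.
Sum = 17.465543.
SE = √(17.465543) = 4.1792.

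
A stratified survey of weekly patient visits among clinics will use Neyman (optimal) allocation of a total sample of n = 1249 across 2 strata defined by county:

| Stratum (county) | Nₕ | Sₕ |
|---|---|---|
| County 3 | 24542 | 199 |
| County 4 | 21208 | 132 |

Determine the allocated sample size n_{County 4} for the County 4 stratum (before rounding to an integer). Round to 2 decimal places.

Neyman allocation: nₕ = n·NₕSₕ / Σⱼ NⱼSⱼ.
Σ NⱼSⱼ = 24542·199 + 21208·132 = 7.683314 × 10^6.
n_{County 4} = 1249·21208·132 / (7.683314 × 10^6) = 455.08.

455.08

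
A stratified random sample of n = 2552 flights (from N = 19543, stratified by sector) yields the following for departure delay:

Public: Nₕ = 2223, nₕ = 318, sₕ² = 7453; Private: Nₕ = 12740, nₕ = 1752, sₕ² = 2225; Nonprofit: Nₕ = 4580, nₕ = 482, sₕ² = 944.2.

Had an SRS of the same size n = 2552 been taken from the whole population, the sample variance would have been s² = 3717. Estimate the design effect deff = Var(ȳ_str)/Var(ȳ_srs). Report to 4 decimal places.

0.6488

Var(ȳ_str) = Σ Wₕ²(1−fₕ)sₕ²/nₕ with Wₕ = Nₕ/19543:
  Public: (2223/19543)²·(1−318/2223)·7453/318 = 0.2598699
  Private: (12740/19543)²·(1−1752/12740)·2225/1752 = 0.46548054
  Nonprofit: (4580/19543)²·(1−482/4580)·944.2/482 = 0.096265778
  → Var(ȳ_str) = 0.82161622.
Var(ȳ_srs) = (1 − 2552/19543)·3717/2552 = 1.2663087.
deff = 0.82161622 / 1.2663087 = 0.6488.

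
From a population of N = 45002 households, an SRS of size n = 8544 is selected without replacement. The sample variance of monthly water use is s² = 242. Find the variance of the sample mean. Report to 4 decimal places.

Under SRS without replacement, Var(ȳ) = (1 − f)·s²/n with f = n/N = 8544/45002 = 0.18985823.
Var(ȳ) = (1 − 0.18985823)·242/8544 = 0.81014177·0.02832397 = 0.022946431.

0.0229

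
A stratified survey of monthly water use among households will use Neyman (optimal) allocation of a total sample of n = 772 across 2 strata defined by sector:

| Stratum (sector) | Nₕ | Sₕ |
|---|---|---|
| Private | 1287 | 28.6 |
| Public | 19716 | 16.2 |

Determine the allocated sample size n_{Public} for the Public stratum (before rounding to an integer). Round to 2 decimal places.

Neyman allocation: nₕ = n·NₕSₕ / Σⱼ NⱼSⱼ.
Σ NⱼSⱼ = 1287·28.6 + 19716·16.2 = 356207.4.
n_{Public} = 772·19716·16.2 / 356207.4 = 692.23.

692.23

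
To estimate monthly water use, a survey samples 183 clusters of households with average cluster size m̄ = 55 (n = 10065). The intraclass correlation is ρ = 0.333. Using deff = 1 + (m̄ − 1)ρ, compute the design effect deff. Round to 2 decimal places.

deff = 1 + (55 − 1)·0.333 = 1 + 17.982 = 18.982.

18.98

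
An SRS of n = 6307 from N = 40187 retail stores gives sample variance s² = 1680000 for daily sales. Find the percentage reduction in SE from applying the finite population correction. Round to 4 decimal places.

8.1818

f = n/N = 6307/40187 = 0.15694130.
SE_no-fpc = √(s²/n) = 16.320867; SE_fpc = √((1−f)s²/n) = 14.985531.
Ratio = √(1−f) = 0.91818228. Reduction = 100·(1 − 0.91818228) = 8.1818%.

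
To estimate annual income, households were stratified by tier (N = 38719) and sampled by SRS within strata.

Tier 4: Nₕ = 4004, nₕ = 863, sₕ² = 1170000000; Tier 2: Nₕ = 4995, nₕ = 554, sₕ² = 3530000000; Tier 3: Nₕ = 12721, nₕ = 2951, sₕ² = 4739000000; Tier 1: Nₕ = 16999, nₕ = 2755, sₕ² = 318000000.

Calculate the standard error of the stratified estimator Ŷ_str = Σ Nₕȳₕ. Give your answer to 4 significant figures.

1.965 × 10^7

Var(Ŷ_str) = Σₕ Nₕ²(1 − fₕ)sₕ²/nₕ.
Tier 4: 4004²·(1 − 863/4004)·1170000000/863 = 1.7050498 × 10^13.
Tier 2: 4995²·(1 − 554/4995)·3530000000/554 = 1.4134525 × 10^14.
Tier 3: 12721²·(1 − 2951/12721)·4739000000/2951 = 1.9958749 × 10^14.
Tier 1: 16999²·(1 − 2755/16999)·318000000/2755 = 2.7948651 × 10^13.
Sum = 3.8593189 × 10^14.
SE = √(3.8593189 × 10^14) = 1.965 × 10^7.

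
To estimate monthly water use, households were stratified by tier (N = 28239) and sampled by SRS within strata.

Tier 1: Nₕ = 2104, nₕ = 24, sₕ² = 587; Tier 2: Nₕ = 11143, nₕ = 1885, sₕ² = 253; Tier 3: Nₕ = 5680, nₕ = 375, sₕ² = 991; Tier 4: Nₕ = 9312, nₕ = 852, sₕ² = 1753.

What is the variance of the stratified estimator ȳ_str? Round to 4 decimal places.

0.4547

Var(ȳ_str) = Σₕ Wₕ²(1 − fₕ)sₕ²/nₕ with Wₕ = Nₕ/N, N = 28239.
Tier 1: Wₕ = 0.07450689; term = 0.07450689²·(1 − 0.01140684)·587/24 = 0.1342262.
Tier 2: Wₕ = 0.39459613; term = 0.39459613²·(1 − 0.16916450)·253/1885 = 0.017363203.
Tier 3: Wₕ = 0.20114027; term = 0.20114027²·(1 − 0.06602113)·991/375 = 0.099856763.
Tier 4: Wₕ = 0.32975672; term = 0.32975672²·(1 − 0.09149485)·1753/852 = 0.20326239.
Sum = 0.45470856.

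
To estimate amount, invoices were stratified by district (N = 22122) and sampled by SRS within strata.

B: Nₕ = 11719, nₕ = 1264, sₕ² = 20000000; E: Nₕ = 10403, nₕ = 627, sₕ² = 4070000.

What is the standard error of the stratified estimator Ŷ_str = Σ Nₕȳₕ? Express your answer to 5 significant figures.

1.6121 × 10^6

Var(Ŷ_str) = Σₕ Nₕ²(1 − fₕ)sₕ²/nₕ.
B: 11719²·(1 − 1264/11719)·20000000/1264 = 1.9386415 × 10^12.
E: 10403²·(1 − 627/10403)·4070000/627 = 6.6015613 × 10^11.
Sum = 2.5987976 × 10^12.
SE = √(2.5987976 × 10^12) = 1.6121 × 10^6.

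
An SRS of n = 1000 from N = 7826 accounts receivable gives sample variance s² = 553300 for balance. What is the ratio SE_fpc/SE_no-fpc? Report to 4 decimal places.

f = n/N = 1000/7826 = 0.12777920.
SE_no-fpc = √(s²/n) = 23.52233; SE_fpc = √((1−f)s²/n) = 21.968154.
Ratio = √(1−f) = 0.93392762.

0.9339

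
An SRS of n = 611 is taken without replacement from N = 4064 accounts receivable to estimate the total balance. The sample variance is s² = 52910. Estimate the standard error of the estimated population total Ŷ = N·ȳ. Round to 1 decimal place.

34859.7

Var(Ŷ) = N²·Var(ȳ) = N²·(1 − n/N)·s²/n.
f = 611/4064 = 0.15034449; Var(ȳ) = 0.84965551·52910/611 = 73.576552.
Var(Ŷ) = 4064² · 73.576552 = 1.2151974 × 10^9.
SE(Ŷ) = √(1.2151974 × 10^9) = 34859.7.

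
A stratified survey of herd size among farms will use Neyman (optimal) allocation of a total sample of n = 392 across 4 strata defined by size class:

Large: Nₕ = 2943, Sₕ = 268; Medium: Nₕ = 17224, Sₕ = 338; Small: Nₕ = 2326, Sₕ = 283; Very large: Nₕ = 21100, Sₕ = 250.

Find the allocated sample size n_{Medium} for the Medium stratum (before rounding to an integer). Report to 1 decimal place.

Neyman allocation: nₕ = n·NₕSₕ / Σⱼ NⱼSⱼ.
Σ NⱼSⱼ = 2943·268 + 17224·338 + 2326·283 + 21100·250 = 1.2543694 × 10^7.
n_{Medium} = 392·17224·338 / (1.2543694 × 10^7) = 181.9.

181.9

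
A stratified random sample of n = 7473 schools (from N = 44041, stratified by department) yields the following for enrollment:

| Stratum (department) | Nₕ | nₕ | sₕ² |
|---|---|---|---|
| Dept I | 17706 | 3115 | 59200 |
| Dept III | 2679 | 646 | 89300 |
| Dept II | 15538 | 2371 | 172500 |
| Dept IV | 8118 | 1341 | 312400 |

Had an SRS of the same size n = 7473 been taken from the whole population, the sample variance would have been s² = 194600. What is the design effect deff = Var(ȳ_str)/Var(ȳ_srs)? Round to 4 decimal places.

0.7956

Var(ȳ_str) = Σ Wₕ²(1−fₕ)sₕ²/nₕ with Wₕ = Nₕ/44041:
  Dept I: (17706/44041)²·(1−3115/17706)·59200/3115 = 2.5313653
  Dept III: (2679/44041)²·(1−646/2679)·89300/646 = 0.3881635
  Dept II: (15538/44041)²·(1−2371/15538)·172500/2371 = 7.6740594
  Dept IV: (8118/44041)²·(1−1341/8118)·312400/1341 = 6.6077627
  → Var(ȳ_str) = 17.201351.
Var(ȳ_srs) = (1 − 7473/44041)·194600/7473 = 21.621802.
deff = 17.201351 / 21.621802 = 0.7956.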